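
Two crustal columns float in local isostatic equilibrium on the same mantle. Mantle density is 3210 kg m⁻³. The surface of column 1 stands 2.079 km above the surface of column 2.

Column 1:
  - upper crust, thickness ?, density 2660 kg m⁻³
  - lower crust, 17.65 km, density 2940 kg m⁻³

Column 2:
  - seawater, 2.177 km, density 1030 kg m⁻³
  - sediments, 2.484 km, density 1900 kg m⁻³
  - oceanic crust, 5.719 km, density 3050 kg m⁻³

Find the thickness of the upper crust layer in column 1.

19.7 km

Take the compensation level at the base of the deeper column (depth z_c below the surface of column 1) and equate Σ ρ_i t_i down to z_c; mantle fills any gap and the z_c terms cancel.
Column 1: x×2660 + 17.65×2940 + (z_c − 17.65 − x)×3210
Column 2: 2.079×0 + 2.177×1030 + 2.484×1900 + 5.719×3050 + (z_c − 2.079 − 10.38)×3210
The z_c×3210 term appears on both sides and cancels. Collect the known terms of each column as K = Σ(ρt)_known − 3210 × (depth of known layers): K_1 = 51891 − 3210×17.65 = −4765.5; K_2 = 24404.86 − 3210×(2.079 + 10.38) = −15588.53.
Balance: K_1 − x×(3210 − 2660) = K_2, so x = (K_1 − K_2)/(3210 − 2660) = 10823/550 = 19.7 km.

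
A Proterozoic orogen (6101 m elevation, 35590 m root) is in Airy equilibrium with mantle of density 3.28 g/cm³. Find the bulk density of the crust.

2.8 g/cm³

ρ_c h = (ρ_m − ρ_c) r → ρ_c (h + r) = ρ_m r → ρ_c = ρ_m r / (h + r).
ρ_c = 3.28 × 35590 m / (6101 m + 35590 m) = 2.8 g/cm³.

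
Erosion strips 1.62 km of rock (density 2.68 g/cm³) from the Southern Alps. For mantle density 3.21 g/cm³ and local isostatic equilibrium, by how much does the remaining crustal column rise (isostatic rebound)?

1.35 km

Unloading: uplift u = e ρ_c/ρ_m = 1.62 km × 2.68/3.21 = 1.35 km.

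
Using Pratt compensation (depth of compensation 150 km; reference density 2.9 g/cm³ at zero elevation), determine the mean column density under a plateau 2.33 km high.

Pratt balance: ρ_ref D = ρ (D + h).
ρ = ρ_ref D/(D + h) = 2.9 × 150 km/(150 km + 2.33 km) = 2.86 g/cm³.

2.86 g/cm³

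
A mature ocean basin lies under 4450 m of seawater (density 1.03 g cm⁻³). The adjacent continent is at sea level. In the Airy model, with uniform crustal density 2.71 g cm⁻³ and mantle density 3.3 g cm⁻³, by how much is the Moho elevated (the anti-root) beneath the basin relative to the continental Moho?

In Airy isostatic equilibrium: replacing crust with seawater at the top is compensated by replacing crust with mantle at the base: d (ρ_c − ρ_w) = a (ρ_m − ρ_c).
a = d (ρ_c − ρ_w)/(ρ_m − ρ_c) = 4450 m × 1.68/0.59 = 12700 m.

12700 m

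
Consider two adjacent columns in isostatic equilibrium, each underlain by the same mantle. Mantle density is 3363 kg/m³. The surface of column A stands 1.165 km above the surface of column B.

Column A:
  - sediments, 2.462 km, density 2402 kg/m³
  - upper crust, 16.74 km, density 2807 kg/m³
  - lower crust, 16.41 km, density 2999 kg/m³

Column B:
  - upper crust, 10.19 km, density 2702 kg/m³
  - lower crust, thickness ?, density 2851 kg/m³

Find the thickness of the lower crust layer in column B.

Take the compensation level at the base of the deeper column (depth z_c below the surface of column A) and equate Σ ρ_i t_i down to z_c; mantle fills any gap and the z_c terms cancel.
Column A: 2.462×2402 + 16.74×2807 + 16.41×2999 + (z_c − 35.612)×3363
Column B: 1.165×0 + 10.19×2702 + x×2851 + (z_c − 1.165 − 10.19 − x)×3363
The z_c×3363 term appears on both sides and cancels. Collect the known terms of each column as K = Σ(ρt)_known − 3363 × (depth of known layers): K_A = 102116.494 − 3363×35.612 = −17646.662; K_B = 27533.38 − 3363×(1.165 + 10.19) = −10653.485.
Balance: K_A = K_B − x×(3363 − 2851), so x = (K_B − K_A)/(3363 − 2851) = 6993.18/512 = 13.7 km.

13.7 km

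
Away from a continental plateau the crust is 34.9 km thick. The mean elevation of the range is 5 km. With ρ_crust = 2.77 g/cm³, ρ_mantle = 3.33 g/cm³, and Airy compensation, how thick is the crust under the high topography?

Root depth r = h ρ_c / (ρ_m − ρ_c) = 5 km × 2.77 / 0.56 = 24.73 km.
Total thickness = T + h + r = 34.9 km + 5 km + 24.73 km = 64.6 km.

64.6 km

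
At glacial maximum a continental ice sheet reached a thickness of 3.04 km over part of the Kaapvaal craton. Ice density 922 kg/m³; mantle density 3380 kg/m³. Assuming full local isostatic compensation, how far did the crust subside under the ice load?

Isostatic balance requires: the ice load ρ_ice t is balanced by mantle displaced below, ρ_m s.
s = t ρ_ice / ρ_m = 3.04 km × 922/3380 = 0.829 km.

0.829 km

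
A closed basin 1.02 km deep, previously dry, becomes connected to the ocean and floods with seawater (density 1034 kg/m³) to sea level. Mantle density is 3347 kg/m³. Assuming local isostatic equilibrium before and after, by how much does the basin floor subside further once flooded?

0.456 km

After flooding the water column is d + s deep. Its weight must equal the weight of mantle displaced by the extra subsidence s: (d + s) ρ_w = s ρ_m.
s = d ρ_w / (ρ_m − ρ_w) = 1.02 km × 1034/(3347 − 1034) = 0.456 km.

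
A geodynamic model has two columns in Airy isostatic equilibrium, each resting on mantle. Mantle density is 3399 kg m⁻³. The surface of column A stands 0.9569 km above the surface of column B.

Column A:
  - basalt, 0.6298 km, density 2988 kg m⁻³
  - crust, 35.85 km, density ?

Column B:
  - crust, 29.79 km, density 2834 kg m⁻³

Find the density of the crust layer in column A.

Take the compensation level at the base of the deeper column (depth z_c below the surface of column A) and equate Σ ρ_i t_i down to z_c; mantle fills any gap and the z_c terms cancel.
Column A: 0.6298×2988 + 35.85×ρ + (z_c − 36.4798)×3399
Column B: 0.9569×0 + 29.79×2834 + (z_c − 0.9569 − 29.79)×3399
The z_c×3399 term appears on both sides and cancels. Collect the known terms of each column as K = Σ(ρt)_known − 3399 × (depth of known layers): K_A = 1881.8424 − 3399×36.4798 = −122112.998; K_B = 84424.86 − 3399×(0.9569 + 29.79) = −20083.8531.
Balance: K_A + 35.85×ρ = K_B, so ρ = (K_B − K_A)/35.85 = 102029/35.85 = 2850 kg m⁻³.

2850 kg m⁻³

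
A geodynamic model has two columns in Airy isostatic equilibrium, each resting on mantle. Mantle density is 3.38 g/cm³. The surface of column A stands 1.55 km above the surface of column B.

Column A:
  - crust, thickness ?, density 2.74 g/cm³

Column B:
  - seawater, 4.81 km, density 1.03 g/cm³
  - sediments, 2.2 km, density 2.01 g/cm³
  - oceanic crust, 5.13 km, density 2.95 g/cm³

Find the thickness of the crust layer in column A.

34 km

Take the compensation level at the base of the deeper column (depth z_c below the surface of column A) and equate Σ ρ_i t_i down to z_c; mantle fills any gap and the z_c terms cancel.
Column A: x×2.74 + (z_c − 0 − x)×3.38
Column B: 1.55×0 + 4.81×1.03 + 2.2×2.01 + 5.13×2.95 + (z_c − 1.55 − 12.14)×3.38
The z_c×3.38 term appears on both sides and cancels. Collect the known terms of each column as K = Σ(ρt)_known − 3.38 × (depth of known layers): K_A = 0 − 3.38×0 = 0; K_B = 24.5098 − 3.38×(1.55 + 12.14) = −21.7624.
Balance: K_A − x×(3.38 − 2.74) = K_B, so x = (K_A − K_B)/(3.38 − 2.74) = 21.7624/0.64 = 34 km.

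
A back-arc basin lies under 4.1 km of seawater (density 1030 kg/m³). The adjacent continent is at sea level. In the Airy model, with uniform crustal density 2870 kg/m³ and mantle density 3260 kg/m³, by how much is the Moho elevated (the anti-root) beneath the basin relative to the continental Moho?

Balancing pressure at the compensation depth: replacing crust with seawater at the top is compensated by replacing crust with mantle at the base: d (ρ_c − ρ_w) = a (ρ_m − ρ_c).
a = d (ρ_c − ρ_w)/(ρ_m − ρ_c) = 4.1 km × 1840/390 = 19.3 km.

19.3 km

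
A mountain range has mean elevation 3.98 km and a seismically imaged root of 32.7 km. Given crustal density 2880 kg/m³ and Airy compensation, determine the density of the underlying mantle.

Airy balance: ρ_c h = (ρ_m − ρ_c) r → ρ_m = ρ_c (1 + h/r).
ρ_m = 2880 × (1 + 3.98 km/32.7 km) = 3230 kg/m³.

3230 kg/m³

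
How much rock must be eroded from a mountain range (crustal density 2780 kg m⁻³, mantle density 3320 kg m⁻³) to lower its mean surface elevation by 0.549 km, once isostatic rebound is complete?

3.38 km

Net drop Δ = e − u = e − e ρ_c/ρ_m = e (ρ_m − ρ_c)/ρ_m.
e = Δ ρ_m/(ρ_m − ρ_c) = 0.549 km × 3320/540 = 3.38 km.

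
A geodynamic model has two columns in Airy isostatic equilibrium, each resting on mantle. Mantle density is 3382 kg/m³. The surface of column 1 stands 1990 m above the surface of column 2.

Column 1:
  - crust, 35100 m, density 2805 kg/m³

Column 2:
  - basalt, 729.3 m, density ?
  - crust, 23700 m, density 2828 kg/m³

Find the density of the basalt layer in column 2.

2840 kg/m³

Take the compensation level at the base of the deeper column (depth z_c below the surface of column 1) and equate Σ ρ_i t_i down to z_c; mantle fills any gap and the z_c terms cancel.
Column 1: 35100×2805 + (z_c − 35100)×3382
Column 2: 1990×0 + 729.3×ρ + 23700×2828 + (z_c − 1990 − 24429.3)×3382
The z_c×3382 term appears on both sides and cancels. Collect the known terms of each column as K = Σ(ρt)_known − 3382 × (depth of known layers): K_1 = 98455500 − 3382×35100 = −20252700; K_2 = 67023600 − 3382×(1990 + 24429.3) = −22326472.6.
Balance: K_1 = K_2 + 729.3×ρ, so ρ = (K_1 − K_2)/729.3 = 2073770/729.3 = 2840 kg/m³.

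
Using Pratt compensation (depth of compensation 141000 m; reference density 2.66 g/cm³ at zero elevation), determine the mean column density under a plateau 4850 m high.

Pratt balance: ρ_ref D = ρ (D + h).
ρ = ρ_ref D/(D + h) = 2.66 × 141000 m/(141000 m + 4850 m) = 2.57 g/cm³.

2.57 g/cm³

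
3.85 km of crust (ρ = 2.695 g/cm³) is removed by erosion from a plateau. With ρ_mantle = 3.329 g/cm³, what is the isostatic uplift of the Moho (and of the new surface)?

3.12 km

Unloading: uplift u = e ρ_c/ρ_m = 3.85 km × 2.695/3.329 = 3.12 km.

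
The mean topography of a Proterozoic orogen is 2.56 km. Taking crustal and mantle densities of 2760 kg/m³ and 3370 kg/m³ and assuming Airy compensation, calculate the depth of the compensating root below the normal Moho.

11.6 km

Isostatic balance requires: the weight of the topography is balanced by the buoyancy of the root, ρ_c h = (ρ_m − ρ_c) r.
r = h · ρ_c / (ρ_m − ρ_c) = 2.56 km × 2760 / (3370 − 2760) = 11.6 km.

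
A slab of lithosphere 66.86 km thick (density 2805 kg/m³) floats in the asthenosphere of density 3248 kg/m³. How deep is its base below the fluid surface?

57.7 km

Draft d = t ρ_obj/ρ_fluid = 66.86 km × 2805/3248 = 57.7 km.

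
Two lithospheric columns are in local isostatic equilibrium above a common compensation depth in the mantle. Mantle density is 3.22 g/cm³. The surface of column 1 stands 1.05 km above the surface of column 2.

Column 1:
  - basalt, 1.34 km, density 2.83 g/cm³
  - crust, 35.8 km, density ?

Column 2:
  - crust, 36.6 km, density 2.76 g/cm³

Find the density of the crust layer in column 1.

2.67 g/cm³

Take the compensation level at the base of the deeper column (depth z_c below the surface of column 1) and equate Σ ρ_i t_i down to z_c; mantle fills any gap and the z_c terms cancel.
Column 1: 1.34×2.83 + 35.8×ρ + (z_c − 37.14)×3.22
Column 2: 1.05×0 + 36.6×2.76 + (z_c − 1.05 − 36.6)×3.22
The z_c×3.22 term appears on both sides and cancels. Collect the known terms of each column as K = Σ(ρt)_known − 3.22 × (depth of known layers): K_1 = 3.7922 − 3.22×37.14 = −115.7986; K_2 = 101.016 − 3.22×(1.05 + 36.6) = −20.217.
Balance: K_1 + 35.8×ρ = K_2, so ρ = (K_2 − K_1)/35.8 = 95.5816/35.8 = 2.67 g/cm³.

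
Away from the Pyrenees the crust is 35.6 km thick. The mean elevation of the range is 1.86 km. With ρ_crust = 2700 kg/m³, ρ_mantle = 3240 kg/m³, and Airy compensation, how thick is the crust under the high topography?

Root depth r = h ρ_c / (ρ_m − ρ_c) = 1.86 km × 2700 / 540 = 9.3 km.
Total thickness = T + h + r = 35.6 km + 1.86 km + 9.3 km = 46.8 km.

46.8 km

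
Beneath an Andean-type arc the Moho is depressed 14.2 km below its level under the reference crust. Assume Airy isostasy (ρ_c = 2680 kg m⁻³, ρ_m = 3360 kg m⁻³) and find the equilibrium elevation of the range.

Equating mass per unit area of the two columns: ρ_c h = (ρ_m − ρ_c) r.
h = r (ρ_m − ρ_c) / ρ_c = 14.2 km × (3360 − 2680) / 2680 = 3.6 km.

3.6 km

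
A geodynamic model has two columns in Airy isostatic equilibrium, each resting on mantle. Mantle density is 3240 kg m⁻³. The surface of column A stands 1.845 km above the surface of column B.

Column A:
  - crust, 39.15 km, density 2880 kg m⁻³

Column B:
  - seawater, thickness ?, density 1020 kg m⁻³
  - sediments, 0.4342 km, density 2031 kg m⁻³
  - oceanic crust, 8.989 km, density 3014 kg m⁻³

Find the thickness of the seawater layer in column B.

2.5 km

Take the compensation level at the base of the deeper column (depth z_c below the surface of column A) and equate Σ ρ_i t_i down to z_c; mantle fills any gap and the z_c terms cancel.
Column A: 39.15×2880 + (z_c − 39.15)×3240
Column B: 1.845×0 + x×1020 + 0.4342×2031 + 8.989×3014 + (z_c − 1.845 − 9.4232 − x)×3240
The z_c×3240 term appears on both sides and cancels. Collect the known terms of each column as K = Σ(ρt)_known − 3240 × (depth of known layers): K_A = 112752 − 3240×39.15 = −14094; K_B = 27974.7062 − 3240×(1.845 + 9.4232) = −8534.2618.
Balance: K_A = K_B − x×(3240 − 1020), so x = (K_B − K_A)/(3240 − 1020) = 5559.74/2220 = 2.5 km.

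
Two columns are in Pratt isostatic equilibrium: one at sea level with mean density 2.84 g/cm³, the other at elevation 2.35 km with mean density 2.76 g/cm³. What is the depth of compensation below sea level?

81.1 km

ρ_ref D = ρ (D + h) → D (ρ_ref − ρ) = ρ h.
D = ρ h/(ρ_ref − ρ) = 2.76 × 2.35 km/(2.84 − 2.76) = 81.1 km.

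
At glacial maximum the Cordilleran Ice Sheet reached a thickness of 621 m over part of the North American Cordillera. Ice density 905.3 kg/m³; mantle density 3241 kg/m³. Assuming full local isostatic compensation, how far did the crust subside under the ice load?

For local isostatic compensation: the ice load ρ_ice t is balanced by mantle displaced below, ρ_m s.
s = t ρ_ice / ρ_m = 621 m × 905.3/3241 = 173 m.

173 m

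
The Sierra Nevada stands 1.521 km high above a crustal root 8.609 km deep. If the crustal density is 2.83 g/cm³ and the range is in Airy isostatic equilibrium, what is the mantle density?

Airy balance: ρ_c h = (ρ_m − ρ_c) r → ρ_m = ρ_c (1 + h/r).
ρ_m = 2.83 × (1 + 1.521 km/8.609 km) = 3.33 g/cm³.

3.33 g/cm³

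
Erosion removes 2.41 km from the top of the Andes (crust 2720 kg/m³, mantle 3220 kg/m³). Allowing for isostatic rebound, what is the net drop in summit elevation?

0.374 km

Rebound u = e ρ_c/ρ_m = 2.41 km × 2720/3220 = 2.036 km.
Net surface drop = e − u = 2.41 km − 2.036 km = e (ρ_m − ρ_c)/ρ_m = 0.374 km.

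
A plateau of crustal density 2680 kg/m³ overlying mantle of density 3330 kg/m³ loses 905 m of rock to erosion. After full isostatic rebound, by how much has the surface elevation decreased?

Rebound u = e ρ_c/ρ_m = 905 m × 2680/3330 = 728.3 m.
Net surface drop = e − u = 905 m − 728.3 m = e (ρ_m − ρ_c)/ρ_m = 177 m.

177 m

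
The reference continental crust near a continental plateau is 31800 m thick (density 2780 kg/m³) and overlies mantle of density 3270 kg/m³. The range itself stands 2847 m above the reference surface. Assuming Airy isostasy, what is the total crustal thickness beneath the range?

Root depth r = h ρ_c / (ρ_m − ρ_c) = 2847 m × 2780 / 490 = 16150 m.
Total thickness = T + h + r = 31800 m + 2847 m + 16150 m = 50800 m.

50800 m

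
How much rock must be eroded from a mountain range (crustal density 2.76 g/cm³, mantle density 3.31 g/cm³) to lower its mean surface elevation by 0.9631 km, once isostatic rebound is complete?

Net drop Δ = e − u = e − e ρ_c/ρ_m = e (ρ_m − ρ_c)/ρ_m.
e = Δ ρ_m/(ρ_m − ρ_c) = 0.9631 km × 3.31/0.55 = 5.8 km.

5.8 km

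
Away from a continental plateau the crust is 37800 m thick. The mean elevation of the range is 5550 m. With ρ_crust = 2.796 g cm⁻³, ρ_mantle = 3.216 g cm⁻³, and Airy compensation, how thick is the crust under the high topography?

Root depth r = h ρ_c / (ρ_m − ρ_c) = 5550 m × 2.796 / 0.42 = 36950 m.
Total thickness = T + h + r = 37800 m + 5550 m + 36950 m = 80300 m.

80300 m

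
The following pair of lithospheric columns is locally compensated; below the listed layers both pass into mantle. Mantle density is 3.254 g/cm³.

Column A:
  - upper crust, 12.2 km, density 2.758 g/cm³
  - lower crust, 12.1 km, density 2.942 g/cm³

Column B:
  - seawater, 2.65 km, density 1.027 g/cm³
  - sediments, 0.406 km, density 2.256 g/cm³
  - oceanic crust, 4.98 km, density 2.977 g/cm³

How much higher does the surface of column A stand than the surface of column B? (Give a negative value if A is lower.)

For any compensation level in the mantle, the mantle terms cancel and isostasy reduces to e = (Σt_A − Σt_B) − (Σ(ρt)_A − Σ(ρt)_B) / ρ_m.
Σt_A = 24.3 km; Σt_B = 8.036 km; Σ(ρt)_A = 69.2458; Σ(ρt)_B = 18.462946 (in km·g/cm³).
e = (24.3 − 8.036) − (69.2458 − 18.462946) / 3.254 = 0.658 km.

0.658 km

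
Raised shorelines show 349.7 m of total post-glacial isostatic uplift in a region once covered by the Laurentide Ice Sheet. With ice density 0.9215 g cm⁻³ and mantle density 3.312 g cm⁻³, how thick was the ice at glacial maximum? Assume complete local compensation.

u = t ρ_ice/ρ_m → t = u ρ_m/ρ_ice = 349.7 m × 3.312/0.9215 = 1260 m.

1260 m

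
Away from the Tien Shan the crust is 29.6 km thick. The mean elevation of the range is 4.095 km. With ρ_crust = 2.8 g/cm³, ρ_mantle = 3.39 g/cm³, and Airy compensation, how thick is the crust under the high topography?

53.1 km

Root depth r = h ρ_c / (ρ_m − ρ_c) = 4.095 km × 2.8 / 0.59 = 19.43 km.
Total thickness = T + h + r = 29.6 km + 4.095 km + 19.43 km = 53.1 km.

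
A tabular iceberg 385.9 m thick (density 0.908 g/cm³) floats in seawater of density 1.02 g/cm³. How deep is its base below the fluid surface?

Draft d = t ρ_obj/ρ_fluid = 385.9 m × 0.908/1.02 = 344 m.

344 m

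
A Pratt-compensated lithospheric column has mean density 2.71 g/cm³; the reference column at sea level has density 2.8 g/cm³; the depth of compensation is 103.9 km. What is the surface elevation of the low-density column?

ρ_ref D = ρ (D + h) → h = D (ρ_ref − ρ)/ρ.
h = 103.9 km × (2.8 − 2.71)/2.71 = 3.45 km.

3.45 km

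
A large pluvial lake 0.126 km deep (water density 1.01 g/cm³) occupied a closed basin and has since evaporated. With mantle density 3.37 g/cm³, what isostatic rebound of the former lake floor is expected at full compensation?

u = d ρ_w/ρ_m = 0.126 km × 1.01/3.37 = 0.0378 km.

0.0378 km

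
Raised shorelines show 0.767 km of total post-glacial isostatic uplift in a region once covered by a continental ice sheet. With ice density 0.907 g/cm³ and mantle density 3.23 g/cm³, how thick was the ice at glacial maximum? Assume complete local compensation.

u = t ρ_ice/ρ_m → t = u ρ_m/ρ_ice = 0.767 km × 3.23/0.907 = 2.73 km.

2.73 km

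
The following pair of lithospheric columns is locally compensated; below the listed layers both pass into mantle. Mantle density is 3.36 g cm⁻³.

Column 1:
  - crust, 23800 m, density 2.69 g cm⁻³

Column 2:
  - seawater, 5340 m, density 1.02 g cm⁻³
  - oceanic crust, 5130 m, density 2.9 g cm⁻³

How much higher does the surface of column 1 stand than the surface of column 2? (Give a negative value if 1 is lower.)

325 m

For any compensation level in the mantle, the mantle terms cancel and isostasy reduces to e = (Σt_1 − Σt_2) − (Σ(ρt)_1 − Σ(ρt)_2) / ρ_m.
Σt_1 = 23800 m; Σt_2 = 10470 m; Σ(ρt)_1 = 64022; Σ(ρt)_2 = 20323.8 (in m·g cm⁻³).
e = (23800 − 10470) − (64022 − 20323.8) / 3.36 = 325 m.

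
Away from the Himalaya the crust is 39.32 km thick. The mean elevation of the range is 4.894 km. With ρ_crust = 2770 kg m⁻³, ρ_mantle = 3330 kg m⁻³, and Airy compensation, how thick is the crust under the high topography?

68.4 km

Root depth r = h ρ_c / (ρ_m − ρ_c) = 4.894 km × 2770 / 560 = 24.21 km.
Total thickness = T + h + r = 39.32 km + 4.894 km + 24.21 km = 68.4 km.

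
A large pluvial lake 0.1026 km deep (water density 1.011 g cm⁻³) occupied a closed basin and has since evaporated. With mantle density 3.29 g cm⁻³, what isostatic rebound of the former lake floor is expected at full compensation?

u = d ρ_w/ρ_m = 0.1026 km × 1.011/3.29 = 0.0315 km.

0.0315 km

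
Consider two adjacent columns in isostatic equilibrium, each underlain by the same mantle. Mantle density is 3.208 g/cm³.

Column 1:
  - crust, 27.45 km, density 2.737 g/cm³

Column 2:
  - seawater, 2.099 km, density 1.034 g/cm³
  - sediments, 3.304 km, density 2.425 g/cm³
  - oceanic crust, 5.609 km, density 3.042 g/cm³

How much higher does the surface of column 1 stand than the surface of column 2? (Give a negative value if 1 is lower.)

For any compensation level in the mantle, the mantle terms cancel and isostasy reduces to e = (Σt_1 − Σt_2) − (Σ(ρt)_1 − Σ(ρt)_2) / ρ_m.
Σt_1 = 27.45 km; Σt_2 = 11.012 km; Σ(ρt)_1 = 75.13065; Σ(ρt)_2 = 27.245144 (in km·g/cm³).
e = (27.45 − 11.012) − (75.13065 − 27.245144) / 3.208 = 1.51 km.

1.51 km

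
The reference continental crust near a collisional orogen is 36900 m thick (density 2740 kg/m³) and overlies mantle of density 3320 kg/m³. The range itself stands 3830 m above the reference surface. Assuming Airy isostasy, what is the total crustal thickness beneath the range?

Root depth r = h ρ_c / (ρ_m − ρ_c) = 3830 m × 2740 / 580 = 18090 m.
Total thickness = T + h + r = 36900 m + 3830 m + 18090 m = 58800 m.

58800 m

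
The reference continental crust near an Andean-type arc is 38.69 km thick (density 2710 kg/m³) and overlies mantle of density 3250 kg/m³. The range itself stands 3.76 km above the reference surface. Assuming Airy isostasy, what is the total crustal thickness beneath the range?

61.3 km

Root depth r = h ρ_c / (ρ_m − ρ_c) = 3.76 km × 2710 / 540 = 18.87 km.
Total thickness = T + h + r = 38.69 km + 3.76 km + 18.87 km = 61.3 km.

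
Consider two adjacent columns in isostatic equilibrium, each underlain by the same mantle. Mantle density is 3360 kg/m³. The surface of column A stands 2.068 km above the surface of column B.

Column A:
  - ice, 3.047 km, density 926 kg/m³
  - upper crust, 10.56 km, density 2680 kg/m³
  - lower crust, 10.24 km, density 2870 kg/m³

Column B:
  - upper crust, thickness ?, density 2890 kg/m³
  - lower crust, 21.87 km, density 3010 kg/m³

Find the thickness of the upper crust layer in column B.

Take the compensation level at the base of the deeper column (depth z_c below the surface of column A) and equate Σ ρ_i t_i down to z_c; mantle fills any gap and the z_c terms cancel.
Column A: 3.047×926 + 10.56×2680 + 10.24×2870 + (z_c − 23.847)×3360
Column B: 2.068×0 + x×2890 + 21.87×3010 + (z_c − 2.068 − 21.87 − x)×3360
The z_c×3360 term appears on both sides and cancels. Collect the known terms of each column as K = Σ(ρt)_known − 3360 × (depth of known layers): K_A = 60511.122 − 3360×23.847 = −19614.798; K_B = 65828.7 − 3360×(2.068 + 21.87) = −14602.98.
Balance: K_A = K_B − x×(3360 − 2890), so x = (K_B − K_A)/(3360 − 2890) = 5011.82/470 = 10.7 km.

10.7 km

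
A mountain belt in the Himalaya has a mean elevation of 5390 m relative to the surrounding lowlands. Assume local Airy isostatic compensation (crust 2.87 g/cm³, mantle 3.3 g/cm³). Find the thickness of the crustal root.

Equating mass per unit area of the two columns: the weight of the topography is balanced by the buoyancy of the root, ρ_c h = (ρ_m − ρ_c) r.
r = h · ρ_c / (ρ_m − ρ_c) = 5390 m × 2.87 / (3.3 − 2.87) = 36000 m.

36000 m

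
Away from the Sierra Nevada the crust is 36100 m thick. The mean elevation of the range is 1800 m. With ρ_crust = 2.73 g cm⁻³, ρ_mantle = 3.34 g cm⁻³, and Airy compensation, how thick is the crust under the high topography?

Root depth r = h ρ_c / (ρ_m − ρ_c) = 1800 m × 2.73 / 0.61 = 8056 m.
Total thickness = T + h + r = 36100 m + 1800 m + 8056 m = 46000 m.

46000 m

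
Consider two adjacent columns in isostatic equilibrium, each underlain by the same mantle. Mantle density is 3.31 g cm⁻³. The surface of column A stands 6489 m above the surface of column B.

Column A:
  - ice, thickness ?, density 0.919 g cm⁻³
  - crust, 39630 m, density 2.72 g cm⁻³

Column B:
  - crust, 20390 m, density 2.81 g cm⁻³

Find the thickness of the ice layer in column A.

Take the compensation level at the base of the deeper column (depth z_c below the surface of column A) and equate Σ ρ_i t_i down to z_c; mantle fills any gap and the z_c terms cancel.
Column A: x×0.919 + 39630×2.72 + (z_c − 39630 − x)×3.31
Column B: 6489×0 + 20390×2.81 + (z_c − 6489 − 20390)×3.31
The z_c×3.31 term appears on both sides and cancels. Collect the known terms of each column as K = Σ(ρt)_known − 3.31 × (depth of known layers): K_A = 107793.6 − 3.31×39630 = −23381.7; K_B = 57295.9 − 3.31×(6489 + 20390) = −31673.59.
Balance: K_A − x×(3.31 − 0.919) = K_B, so x = (K_A − K_B)/(3.31 − 0.919) = 8291.89/2.391 = 3470 m.

3470 m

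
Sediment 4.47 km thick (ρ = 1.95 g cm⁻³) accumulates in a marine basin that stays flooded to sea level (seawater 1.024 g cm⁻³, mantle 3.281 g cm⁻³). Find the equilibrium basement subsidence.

1.83 km

Submarine loading: the sediment displaces seawater, and the subsidence is in turn flooded, so s (ρ_m − ρ_w) = t (ρ_sed − ρ_w).
s = 4.47 km × (1.95 − 1.024) / (3.281 − 1.024) = 1.83 km.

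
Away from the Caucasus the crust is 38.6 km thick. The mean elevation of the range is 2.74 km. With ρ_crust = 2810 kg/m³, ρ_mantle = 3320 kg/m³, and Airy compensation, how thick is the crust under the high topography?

56.4 km

Root depth r = h ρ_c / (ρ_m − ρ_c) = 2.74 km × 2810 / 510 = 15.1 km.
Total thickness = T + h + r = 38.6 km + 2.74 km + 15.1 km = 56.4 km.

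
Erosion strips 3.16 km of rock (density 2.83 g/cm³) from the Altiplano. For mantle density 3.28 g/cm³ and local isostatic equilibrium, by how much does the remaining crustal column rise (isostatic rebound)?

Unloading: uplift u = e ρ_c/ρ_m = 3.16 km × 2.83/3.28 = 2.73 km.

2.73 km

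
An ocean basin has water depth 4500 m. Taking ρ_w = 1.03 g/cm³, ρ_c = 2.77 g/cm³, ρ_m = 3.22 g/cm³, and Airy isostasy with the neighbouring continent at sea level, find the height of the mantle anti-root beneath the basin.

Equating mass per unit area of the two columns: replacing crust with seawater at the top is compensated by replacing crust with mantle at the base: d (ρ_c − ρ_w) = a (ρ_m − ρ_c).
a = d (ρ_c − ρ_w)/(ρ_m − ρ_c) = 4500 m × 1.74/0.45 = 17400 m.

17400 m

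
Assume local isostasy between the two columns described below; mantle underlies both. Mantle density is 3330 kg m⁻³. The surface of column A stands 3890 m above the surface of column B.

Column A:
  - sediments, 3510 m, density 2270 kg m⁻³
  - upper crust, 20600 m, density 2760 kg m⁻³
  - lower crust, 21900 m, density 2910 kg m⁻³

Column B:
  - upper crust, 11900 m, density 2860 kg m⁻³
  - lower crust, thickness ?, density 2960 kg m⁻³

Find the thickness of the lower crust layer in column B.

Take the compensation level at the base of the deeper column (depth z_c below the surface of column A) and equate Σ ρ_i t_i down to z_c; mantle fills any gap and the z_c terms cancel.
Column A: 3510×2270 + 20600×2760 + 21900×2910 + (z_c − 46010)×3330
Column B: 3890×0 + 11900×2860 + x×2960 + (z_c − 3890 − 11900 − x)×3330
The z_c×3330 term appears on both sides and cancels. Collect the known terms of each column as K = Σ(ρt)_known − 3330 × (depth of known layers): K_A = 128552700 − 3330×46010 = −24660600; K_B = 34034000 − 3330×(3890 + 11900) = −18546700.
Balance: K_A = K_B − x×(3330 − 2960), so x = (K_B − K_A)/(3330 − 2960) = 6113900/370 = 16500 m.

16500 m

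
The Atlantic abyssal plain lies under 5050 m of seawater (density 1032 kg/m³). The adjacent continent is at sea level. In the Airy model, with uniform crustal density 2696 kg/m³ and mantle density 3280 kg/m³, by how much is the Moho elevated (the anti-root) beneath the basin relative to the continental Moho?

For local isostatic compensation: replacing crust with seawater at the top is compensated by replacing crust with mantle at the base: d (ρ_c − ρ_w) = a (ρ_m − ρ_c).
a = d (ρ_c − ρ_w)/(ρ_m − ρ_c) = 5050 m × 1664/584 = 14400 m.

14400 m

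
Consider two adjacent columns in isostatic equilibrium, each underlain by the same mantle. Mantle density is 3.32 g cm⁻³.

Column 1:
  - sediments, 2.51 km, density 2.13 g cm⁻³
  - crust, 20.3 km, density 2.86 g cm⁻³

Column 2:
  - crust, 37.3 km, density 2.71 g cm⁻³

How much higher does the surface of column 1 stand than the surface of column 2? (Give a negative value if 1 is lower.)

−3.14 km

For any compensation level in the mantle, the mantle terms cancel and isostasy reduces to e = (Σt_1 − Σt_2) − (Σ(ρt)_1 − Σ(ρt)_2) / ρ_m.
Σt_1 = 22.81 km; Σt_2 = 37.3 km; Σ(ρt)_1 = 63.4043; Σ(ρt)_2 = 101.083 (in km·g cm⁻³).
e = (22.81 − 37.3) − (63.4043 − 101.083) / 3.32 = −3.14 km.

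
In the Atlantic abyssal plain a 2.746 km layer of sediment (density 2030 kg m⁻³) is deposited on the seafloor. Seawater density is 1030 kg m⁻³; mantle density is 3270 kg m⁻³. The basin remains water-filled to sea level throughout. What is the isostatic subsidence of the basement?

1.23 km

Submarine loading: the sediment displaces seawater, and the subsidence is in turn flooded, so s (ρ_m − ρ_w) = t (ρ_sed − ρ_w).
s = 2.746 km × (2030 − 1030) / (3270 − 1030) = 1.23 km.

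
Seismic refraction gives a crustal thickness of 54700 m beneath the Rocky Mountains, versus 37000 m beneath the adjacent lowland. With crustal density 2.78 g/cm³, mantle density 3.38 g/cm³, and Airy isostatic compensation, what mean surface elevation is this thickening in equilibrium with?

3140 m

Excess crust Δ = 54700 m − 37000 m = 17700 m, split between elevation h and root r with h + r = Δ.
Airy balance ρ_c h = (ρ_m − ρ_c) r gives r = h ρ_c/(ρ_m − ρ_c), so h (1 + ρ_c/(ρ_m − ρ_c)) = Δ, i.e. h = Δ (ρ_m − ρ_c)/ρ_m.
h = 17700 m × 0.6/3.38 = 3140 m.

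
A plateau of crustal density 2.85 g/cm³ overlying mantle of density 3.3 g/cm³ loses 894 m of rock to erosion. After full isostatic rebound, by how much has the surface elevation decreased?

122 m

Rebound u = e ρ_c/ρ_m = 894 m × 2.85/3.3 = 772.1 m.
Net surface drop = e − u = 894 m − 772.1 m = e (ρ_m − ρ_c)/ρ_m = 122 m.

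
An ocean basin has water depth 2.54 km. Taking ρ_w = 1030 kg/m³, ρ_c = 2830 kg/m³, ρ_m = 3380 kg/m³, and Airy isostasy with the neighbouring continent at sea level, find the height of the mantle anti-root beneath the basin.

For local isostatic compensation: replacing crust with seawater at the top is compensated by replacing crust with mantle at the base: d (ρ_c − ρ_w) = a (ρ_m − ρ_c).
a = d (ρ_c − ρ_w)/(ρ_m − ρ_c) = 2.54 km × 1800/550 = 8.31 km.

8.31 km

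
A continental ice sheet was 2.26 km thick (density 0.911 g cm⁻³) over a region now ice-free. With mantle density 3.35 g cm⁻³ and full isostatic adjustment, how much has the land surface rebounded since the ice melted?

Removing the load lets mantle flow back in; uplift u satisfies ρ_ice t = ρ_m u.
u = t ρ_ice/ρ_m = 2.26 km × 0.911/3.35 = 0.615 km.

0.615 km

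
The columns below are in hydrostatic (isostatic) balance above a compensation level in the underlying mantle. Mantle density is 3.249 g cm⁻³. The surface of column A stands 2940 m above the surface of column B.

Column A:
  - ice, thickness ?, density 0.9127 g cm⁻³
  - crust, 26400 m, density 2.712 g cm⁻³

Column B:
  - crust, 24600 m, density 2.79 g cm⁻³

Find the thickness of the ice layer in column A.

2850 m

Take the compensation level at the base of the deeper column (depth z_c below the surface of column A) and equate Σ ρ_i t_i down to z_c; mantle fills any gap and the z_c terms cancel.
Column A: x×0.9127 + 26400×2.712 + (z_c − 26400 − x)×3.249
Column B: 2940×0 + 24600×2.79 + (z_c − 2940 − 24600)×3.249
The z_c×3.249 term appears on both sides and cancels. Collect the known terms of each column as K = Σ(ρt)_known − 3.249 × (depth of known layers): K_A = 71596.8 − 3.249×26400 = −14176.8; K_B = 68634 − 3.249×(2940 + 24600) = −20843.46.
Balance: K_A − x×(3.249 − 0.9127) = K_B, so x = (K_A − K_B)/(3.249 − 0.9127) = 6666.66/2.3363 = 2850 m.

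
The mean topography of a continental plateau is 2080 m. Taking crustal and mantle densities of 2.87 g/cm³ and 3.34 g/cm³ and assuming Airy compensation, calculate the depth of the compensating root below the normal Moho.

Isostatic balance requires: the weight of the topography is balanced by the buoyancy of the root, ρ_c h = (ρ_m − ρ_c) r.
r = h · ρ_c / (ρ_m − ρ_c) = 2080 m × 2.87 / (3.34 − 2.87) = 12700 m.

12700 m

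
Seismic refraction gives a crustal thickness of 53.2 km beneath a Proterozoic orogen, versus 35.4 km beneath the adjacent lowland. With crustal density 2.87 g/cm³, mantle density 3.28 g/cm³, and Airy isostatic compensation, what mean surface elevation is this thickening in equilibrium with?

Excess crust Δ = 53.2 km − 35.4 km = 17.8 km, split between elevation h and root r with h + r = Δ.
Airy balance ρ_c h = (ρ_m − ρ_c) r gives r = h ρ_c/(ρ_m − ρ_c), so h (1 + ρ_c/(ρ_m − ρ_c)) = Δ, i.e. h = Δ (ρ_m − ρ_c)/ρ_m.
h = 17.8 km × 0.41/3.28 = 2.23 km.

2.23 km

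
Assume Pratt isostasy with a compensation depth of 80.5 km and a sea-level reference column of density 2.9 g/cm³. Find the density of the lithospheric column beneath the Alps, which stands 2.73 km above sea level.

Pratt balance: ρ_ref D = ρ (D + h).
ρ = ρ_ref D/(D + h) = 2.9 × 80.5 km/(80.5 km + 2.73 km) = 2.8 g/cm³.

2.8 g/cm³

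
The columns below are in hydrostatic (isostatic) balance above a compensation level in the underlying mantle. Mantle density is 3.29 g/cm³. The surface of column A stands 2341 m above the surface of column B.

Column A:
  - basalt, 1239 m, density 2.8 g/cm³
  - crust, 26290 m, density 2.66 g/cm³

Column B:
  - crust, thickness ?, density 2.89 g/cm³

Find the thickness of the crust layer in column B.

23700 m

Take the compensation level at the base of the deeper column (depth z_c below the surface of column A) and equate Σ ρ_i t_i down to z_c; mantle fills any gap and the z_c terms cancel.
Column A: 1239×2.8 + 26290×2.66 + (z_c − 27529)×3.29
Column B: 2341×0 + x×2.89 + (z_c − 2341 − 0 − x)×3.29
The z_c×3.29 term appears on both sides and cancels. Collect the known terms of each column as K = Σ(ρt)_known − 3.29 × (depth of known layers): K_A = 73400.6 − 3.29×27529 = −17169.81; K_B = 0 − 3.29×(2341 + 0) = −7701.89.
Balance: K_A = K_B − x×(3.29 − 2.89), so x = (K_B − K_A)/(3.29 − 2.89) = 9467.92/0.4 = 23700 m.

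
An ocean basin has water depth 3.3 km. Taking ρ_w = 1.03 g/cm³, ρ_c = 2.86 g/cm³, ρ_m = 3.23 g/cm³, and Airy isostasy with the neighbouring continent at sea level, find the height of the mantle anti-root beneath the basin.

16.3 km

By Archimedes' principle applied to the lithosphere: replacing crust with seawater at the top is compensated by replacing crust with mantle at the base: d (ρ_c − ρ_w) = a (ρ_m − ρ_c).
a = d (ρ_c − ρ_w)/(ρ_m − ρ_c) = 3.3 km × 1.83/0.37 = 16.3 km.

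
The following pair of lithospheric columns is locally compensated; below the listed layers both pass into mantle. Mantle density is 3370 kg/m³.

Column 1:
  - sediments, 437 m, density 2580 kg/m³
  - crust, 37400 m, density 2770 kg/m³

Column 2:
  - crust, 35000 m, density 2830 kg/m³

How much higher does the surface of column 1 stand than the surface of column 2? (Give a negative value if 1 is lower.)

For any compensation level in the mantle, the mantle terms cancel and isostasy reduces to e = (Σt_1 − Σt_2) − (Σ(ρt)_1 − Σ(ρt)_2) / ρ_m.
Σt_1 = 37837 m; Σt_2 = 35000 m; Σ(ρt)_1 = 104725460; Σ(ρt)_2 = 99050000 (in m·kg/m³).
e = (37837 − 35000) − (104725460 − 99050000) / 3370 = 1150 m.

1150 m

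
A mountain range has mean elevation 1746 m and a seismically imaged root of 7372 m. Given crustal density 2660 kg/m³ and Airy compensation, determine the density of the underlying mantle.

Airy balance: ρ_c h = (ρ_m − ρ_c) r → ρ_m = ρ_c (1 + h/r).
ρ_m = 2660 × (1 + 1746 m/7372 m) = 3290 kg/m³.

3290 kg/m³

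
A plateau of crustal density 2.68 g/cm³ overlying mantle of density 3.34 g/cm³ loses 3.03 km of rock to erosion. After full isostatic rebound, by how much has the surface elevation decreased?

Rebound u = e ρ_c/ρ_m = 3.03 km × 2.68/3.34 = 2.431 km.
Net surface drop = e − u = 3.03 km − 2.431 km = e (ρ_m − ρ_c)/ρ_m = 0.599 km.

0.599 km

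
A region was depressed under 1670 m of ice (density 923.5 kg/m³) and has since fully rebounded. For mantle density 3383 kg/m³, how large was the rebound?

Removing the load lets mantle flow back in; uplift u satisfies ρ_ice t = ρ_m u.
u = t ρ_ice/ρ_m = 1670 m × 923.5/3383 = 456 m.

456 m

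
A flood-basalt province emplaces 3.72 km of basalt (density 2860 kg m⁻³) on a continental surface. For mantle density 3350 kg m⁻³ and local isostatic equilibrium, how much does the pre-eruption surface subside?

3.18 km

Subaerial loading: s = t ρ_load / ρ_m.
s = 3.72 km × 2860/3350 = 3.18 km.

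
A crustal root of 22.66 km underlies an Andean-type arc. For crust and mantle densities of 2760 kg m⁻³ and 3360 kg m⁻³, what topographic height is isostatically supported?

For local isostatic compensation: ρ_c h = (ρ_m − ρ_c) r.
h = r (ρ_m − ρ_c) / ρ_c = 22.66 km × (3360 − 2760) / 2760 = 4.93 km.

4.93 km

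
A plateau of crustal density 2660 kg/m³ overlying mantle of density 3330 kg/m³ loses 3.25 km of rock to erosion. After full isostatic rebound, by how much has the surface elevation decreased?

Rebound u = e ρ_c/ρ_m = 3.25 km × 2660/3330 = 2.596 km.
Net surface drop = e − u = 3.25 km − 2.596 km = e (ρ_m − ρ_c)/ρ_m = 0.654 km.

0.654 km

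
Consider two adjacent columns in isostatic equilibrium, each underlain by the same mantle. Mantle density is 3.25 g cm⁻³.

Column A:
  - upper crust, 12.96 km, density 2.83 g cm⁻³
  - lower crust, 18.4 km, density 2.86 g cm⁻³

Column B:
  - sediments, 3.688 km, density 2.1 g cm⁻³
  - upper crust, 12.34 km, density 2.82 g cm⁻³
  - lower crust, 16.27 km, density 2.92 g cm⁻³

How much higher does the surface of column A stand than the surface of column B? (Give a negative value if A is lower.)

−0.707 km

For any compensation level in the mantle, the mantle terms cancel and isostasy reduces to e = (Σt_A − Σt_B) − (Σ(ρt)_A − Σ(ρt)_B) / ρ_m.
Σt_A = 31.36 km; Σt_B = 32.298 km; Σ(ρt)_A = 89.3008; Σ(ρt)_B = 90.052 (in km·g cm⁻³).
e = (31.36 − 32.298) − (89.3008 − 90.052) / 3.25 = −0.707 km.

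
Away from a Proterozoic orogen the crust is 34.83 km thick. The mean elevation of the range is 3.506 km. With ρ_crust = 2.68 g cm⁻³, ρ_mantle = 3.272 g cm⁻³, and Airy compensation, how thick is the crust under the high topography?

54.2 km

Root depth r = h ρ_c / (ρ_m − ρ_c) = 3.506 km × 2.68 / 0.592 = 15.87 km.
Total thickness = T + h + r = 34.83 km + 3.506 km + 15.87 km = 54.2 km.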